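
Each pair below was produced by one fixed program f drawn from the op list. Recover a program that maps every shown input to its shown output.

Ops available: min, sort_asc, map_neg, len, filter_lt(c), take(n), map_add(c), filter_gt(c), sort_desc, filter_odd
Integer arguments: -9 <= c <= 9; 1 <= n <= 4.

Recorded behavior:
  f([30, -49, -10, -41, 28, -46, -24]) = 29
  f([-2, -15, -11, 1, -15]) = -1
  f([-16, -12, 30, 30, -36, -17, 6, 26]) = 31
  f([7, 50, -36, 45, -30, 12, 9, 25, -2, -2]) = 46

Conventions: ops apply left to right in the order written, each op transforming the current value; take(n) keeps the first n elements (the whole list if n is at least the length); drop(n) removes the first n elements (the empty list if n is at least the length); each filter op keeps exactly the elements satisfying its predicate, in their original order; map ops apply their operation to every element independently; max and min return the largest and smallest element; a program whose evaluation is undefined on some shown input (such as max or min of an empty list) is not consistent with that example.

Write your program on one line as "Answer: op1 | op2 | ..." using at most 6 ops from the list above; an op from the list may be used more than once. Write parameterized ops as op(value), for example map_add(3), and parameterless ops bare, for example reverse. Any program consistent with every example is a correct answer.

map_add(1) | map_neg | sort_asc | map_neg | take(2) | min

Check, running the answer program on each example:
  [30, -49, -10, -41, 28, -46, -24] -> [31, -48, -9, -40, 29, -45, -23] -> [-31, 48, 9, 40, -29, 45, 23] -> [-31, -29, 9, 23, 40, 45, 48] -> [31, 29, -9, -23, -40, -45, -48] -> [31, 29] -> 29
  [-2, -15, -11, 1, -15] -> [-1, -14, -10, 2, -14] -> [1, 14, 10, -2, 14] -> [-2, 1, 10, 14, 14] -> [2, -1, -10, -14, -14] -> [2, -1] -> -1
  [-16, -12, 30, 30, -36, -17, 6, 26] -> [-15, -11, 31, 31, -35, -16, 7, 27] -> [15, 11, -31, -31, 35, 16, -7, -27] -> [-31, -31, -27, -7, 11, 15, 16, 35] -> [31, 31, 27, 7, -11, -15, -16, -35] -> [31, 31] -> 31
  [7, 50, -36, 45, -30, 12, 9, 25, -2, -2] -> [8, 51, -35, 46, -29, 13, 10, 26, -1, -1] -> [-8, -51, 35, -46, 29, -13, -10, -26, 1, 1] -> [-51, -46, -26, -13, -10, -8, 1, 1, 29, 35] -> [51, 46, 26, 13, 10, 8, -1, -1, -29, -35] -> [51, 46] -> 46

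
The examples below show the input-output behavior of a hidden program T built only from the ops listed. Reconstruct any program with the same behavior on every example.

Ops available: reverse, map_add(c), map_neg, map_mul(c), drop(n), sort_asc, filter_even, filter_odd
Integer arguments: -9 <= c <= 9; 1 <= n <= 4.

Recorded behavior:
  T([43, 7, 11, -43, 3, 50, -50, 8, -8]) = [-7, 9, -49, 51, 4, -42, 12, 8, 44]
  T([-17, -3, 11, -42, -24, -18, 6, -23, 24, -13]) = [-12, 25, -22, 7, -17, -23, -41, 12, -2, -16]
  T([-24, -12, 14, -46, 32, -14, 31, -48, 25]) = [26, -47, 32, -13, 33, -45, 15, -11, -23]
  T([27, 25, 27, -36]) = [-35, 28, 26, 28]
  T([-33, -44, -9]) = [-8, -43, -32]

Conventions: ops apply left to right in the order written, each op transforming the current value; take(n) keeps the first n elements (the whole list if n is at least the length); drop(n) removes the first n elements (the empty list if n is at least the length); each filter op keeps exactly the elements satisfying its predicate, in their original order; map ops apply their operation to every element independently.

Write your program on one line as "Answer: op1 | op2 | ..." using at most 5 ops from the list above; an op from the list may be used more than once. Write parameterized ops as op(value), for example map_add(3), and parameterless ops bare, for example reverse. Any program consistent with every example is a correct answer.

map_add(1) | map_neg | reverse | map_neg

Check, running the answer program on each example:
  [43, 7, 11, -43, 3, 50, -50, 8, -8] -> [44, 8, 12, -42, 4, 51, -49, 9, -7] -> [-44, -8, -12, 42, -4, -51, 49, -9, 7] -> [7, -9, 49, -51, -4, 42, -12, -8, -44] -> [-7, 9, -49, 51, 4, -42, 12, 8, 44]
  [-17, -3, 11, -42, -24, -18, 6, -23, 24, -13] -> [-16, -2, 12, -41, -23, -17, 7, -22, 25, -12] -> [16, 2, -12, 41, 23, 17, -7, 22, -25, 12] -> [12, -25, 22, -7, 17, 23, 41, -12, 2, 16] -> [-12, 25, -22, 7, -17, -23, -41, 12, -2, -16]
  [-24, -12, 14, -46, 32, -14, 31, -48, 25] -> [-23, -11, 15, -45, 33, -13, 32, -47, 26] -> [23, 11, -15, 45, -33, 13, -32, 47, -26] -> [-26, 47, -32, 13, -33, 45, -15, 11, 23] -> [26, -47, 32, -13, 33, -45, 15, -11, -23]
  [27, 25, 27, -36] -> [28, 26, 28, -35] -> [-28, -26, -28, 35] -> [35, -28, -26, -28] -> [-35, 28, 26, 28]
  [-33, -44, -9] -> [-32, -43, -8] -> [32, 43, 8] -> [8, 43, 32] -> [-8, -43, -32]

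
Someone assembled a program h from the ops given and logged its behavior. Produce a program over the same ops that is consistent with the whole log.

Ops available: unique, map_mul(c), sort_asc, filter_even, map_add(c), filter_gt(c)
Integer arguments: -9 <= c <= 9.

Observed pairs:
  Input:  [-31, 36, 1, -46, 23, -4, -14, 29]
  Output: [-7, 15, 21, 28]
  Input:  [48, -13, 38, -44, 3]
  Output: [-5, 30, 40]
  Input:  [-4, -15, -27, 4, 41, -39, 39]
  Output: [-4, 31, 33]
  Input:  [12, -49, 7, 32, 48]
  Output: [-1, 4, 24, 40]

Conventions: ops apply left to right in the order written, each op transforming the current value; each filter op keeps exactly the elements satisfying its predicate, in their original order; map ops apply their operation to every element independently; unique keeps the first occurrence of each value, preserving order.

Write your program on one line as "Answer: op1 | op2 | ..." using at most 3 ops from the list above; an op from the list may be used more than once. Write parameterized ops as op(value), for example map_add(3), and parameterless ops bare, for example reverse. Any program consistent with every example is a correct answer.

sort_asc | filter_gt(-2) | map_add(-8)

Check, running the answer program on each example:
  [-31, 36, 1, -46, 23, -4, -14, 29] -> [-46, -31, -14, -4, 1, 23, 29, 36] -> [1, 23, 29, 36] -> [-7, 15, 21, 28]
  [48, -13, 38, -44, 3] -> [-44, -13, 3, 38, 48] -> [3, 38, 48] -> [-5, 30, 40]
  [-4, -15, -27, 4, 41, -39, 39] -> [-39, -27, -15, -4, 4, 39, 41] -> [4, 39, 41] -> [-4, 31, 33]
  [12, -49, 7, 32, 48] -> [-49, 7, 12, 32, 48] -> [7, 12, 32, 48] -> [-1, 4, 24, 40]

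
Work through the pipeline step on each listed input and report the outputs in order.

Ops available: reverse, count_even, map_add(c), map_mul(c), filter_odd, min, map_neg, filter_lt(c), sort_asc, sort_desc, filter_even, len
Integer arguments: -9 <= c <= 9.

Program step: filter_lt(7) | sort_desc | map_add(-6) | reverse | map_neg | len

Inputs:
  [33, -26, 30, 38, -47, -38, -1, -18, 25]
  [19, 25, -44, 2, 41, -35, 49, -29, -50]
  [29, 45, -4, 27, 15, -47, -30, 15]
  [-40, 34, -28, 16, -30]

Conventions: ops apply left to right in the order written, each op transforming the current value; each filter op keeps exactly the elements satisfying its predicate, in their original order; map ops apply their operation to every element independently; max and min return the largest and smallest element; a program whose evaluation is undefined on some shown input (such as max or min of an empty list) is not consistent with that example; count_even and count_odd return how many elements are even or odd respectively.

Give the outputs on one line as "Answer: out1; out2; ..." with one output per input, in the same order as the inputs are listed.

5; 5; 3; 3

Execution, op by op:
  [33, -26, 30, 38, -47, -38, -1, -18, 25] -> [-26, -47, -38, -1, -18] -> [-1, -18, -26, -38, -47] -> [-7, -24, -32, -44, -53] -> [-53, -44, -32, -24, -7] -> [53, 44, 32, 24, 7] -> 5
  [19, 25, -44, 2, 41, -35, 49, -29, -50] -> [-44, 2, -35, -29, -50] -> [2, -29, -35, -44, -50] -> [-4, -35, -41, -50, -56] -> [-56, -50, -41, -35, -4] -> [56, 50, 41, 35, 4] -> 5
  [29, 45, -4, 27, 15, -47, -30, 15] -> [-4, -47, -30] -> [-4, -30, -47] -> [-10, -36, -53] -> [-53, -36, -10] -> [53, 36, 10] -> 3
  [-40, 34, -28, 16, -30] -> [-40, -28, -30] -> [-28, -30, -40] -> [-34, -36, -46] -> [-46, -36, -34] -> [46, 36, 34] -> 3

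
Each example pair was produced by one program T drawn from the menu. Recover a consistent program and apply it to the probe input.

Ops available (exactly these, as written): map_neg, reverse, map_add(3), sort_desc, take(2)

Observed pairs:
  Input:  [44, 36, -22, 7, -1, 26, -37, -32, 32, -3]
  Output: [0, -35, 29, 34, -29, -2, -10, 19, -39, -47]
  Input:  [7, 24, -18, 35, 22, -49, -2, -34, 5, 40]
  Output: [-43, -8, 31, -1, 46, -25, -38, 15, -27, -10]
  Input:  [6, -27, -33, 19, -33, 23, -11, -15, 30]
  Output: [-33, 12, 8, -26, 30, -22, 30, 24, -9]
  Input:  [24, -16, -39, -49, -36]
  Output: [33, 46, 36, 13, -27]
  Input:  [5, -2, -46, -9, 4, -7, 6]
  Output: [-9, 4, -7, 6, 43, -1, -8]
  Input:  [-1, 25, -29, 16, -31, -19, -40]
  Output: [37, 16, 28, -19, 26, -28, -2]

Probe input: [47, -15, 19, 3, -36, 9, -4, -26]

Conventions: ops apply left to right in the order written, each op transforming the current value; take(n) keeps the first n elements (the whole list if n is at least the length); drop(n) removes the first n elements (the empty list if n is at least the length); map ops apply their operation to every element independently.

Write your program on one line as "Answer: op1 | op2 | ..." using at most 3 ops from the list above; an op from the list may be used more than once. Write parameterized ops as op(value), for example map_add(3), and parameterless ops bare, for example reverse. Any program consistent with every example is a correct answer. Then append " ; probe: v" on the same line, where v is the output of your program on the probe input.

map_add(3) | map_neg | reverse ; probe: [23, 1, -12, 33, -6, -22, 12, -50]

Check, running the answer program on each example:
  [44, 36, -22, 7, -1, 26, -37, -32, 32, -3] -> [47, 39, -19, 10, 2, 29, -34, -29, 35, 0] -> [-47, -39, 19, -10, -2, -29, 34, 29, -35, 0] -> [0, -35, 29, 34, -29, -2, -10, 19, -39, -47]
  [7, 24, -18, 35, 22, -49, -2, -34, 5, 40] -> [10, 27, -15, 38, 25, -46, 1, -31, 8, 43] -> [-10, -27, 15, -38, -25, 46, -1, 31, -8, -43] -> [-43, -8, 31, -1, 46, -25, -38, 15, -27, -10]
  [6, -27, -33, 19, -33, 23, -11, -15, 30] -> [9, -24, -30, 22, -30, 26, -8, -12, 33] -> [-9, 24, 30, -22, 30, -26, 8, 12, -33] -> [-33, 12, 8, -26, 30, -22, 30, 24, -9]
  [24, -16, -39, -49, -36] -> [27, -13, -36, -46, -33] -> [-27, 13, 36, 46, 33] -> [33, 46, 36, 13, -27]
  [5, -2, -46, -9, 4, -7, 6] -> [8, 1, -43, -6, 7, -4, 9] -> [-8, -1, 43, 6, -7, 4, -9] -> [-9, 4, -7, 6, 43, -1, -8]
  [-1, 25, -29, 16, -31, -19, -40] -> [2, 28, -26, 19, -28, -16, -37] -> [-2, -28, 26, -19, 28, 16, 37] -> [37, 16, 28, -19, 26, -28, -2]
  probe: [47, -15, 19, 3, -36, 9, -4, -26] -> [50, -12, 22, 6, -33, 12, -1, -23] -> [-50, 12, -22, -6, 33, -12, 1, 23] -> [23, 1, -12, 33, -6, -22, 12, -50]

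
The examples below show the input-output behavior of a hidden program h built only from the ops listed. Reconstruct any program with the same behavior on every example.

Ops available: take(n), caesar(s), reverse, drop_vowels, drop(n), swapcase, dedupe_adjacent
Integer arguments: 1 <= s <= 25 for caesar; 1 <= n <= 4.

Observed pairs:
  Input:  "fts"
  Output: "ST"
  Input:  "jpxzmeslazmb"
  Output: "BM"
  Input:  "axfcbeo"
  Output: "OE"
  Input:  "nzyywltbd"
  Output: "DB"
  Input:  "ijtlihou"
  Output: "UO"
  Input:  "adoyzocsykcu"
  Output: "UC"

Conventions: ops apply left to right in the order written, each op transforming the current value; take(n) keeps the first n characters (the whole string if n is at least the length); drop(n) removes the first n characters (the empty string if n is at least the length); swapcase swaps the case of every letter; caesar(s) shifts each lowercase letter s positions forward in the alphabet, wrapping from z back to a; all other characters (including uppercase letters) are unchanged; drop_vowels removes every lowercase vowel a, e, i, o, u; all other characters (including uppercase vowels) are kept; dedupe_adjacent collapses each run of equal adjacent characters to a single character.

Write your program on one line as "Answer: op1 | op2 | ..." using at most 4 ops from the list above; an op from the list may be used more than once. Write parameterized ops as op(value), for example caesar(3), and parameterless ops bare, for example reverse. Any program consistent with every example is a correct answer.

reverse | swapcase | take(2)

Check, running the answer program on each example:
  "fts" -> "stf" -> "STF" -> "ST"
  "jpxzmeslazmb" -> "bmzalsemzxpj" -> "BMZALSEMZXPJ" -> "BM"
  "axfcbeo" -> "oebcfxa" -> "OEBCFXA" -> "OE"
  "nzyywltbd" -> "dbtlwyyzn" -> "DBTLWYYZN" -> "DB"
  "ijtlihou" -> "uohiltji" -> "UOHILTJI" -> "UO"
  "adoyzocsykcu" -> "uckyscozyoda" -> "UCKYSCOZYODA" -> "UC"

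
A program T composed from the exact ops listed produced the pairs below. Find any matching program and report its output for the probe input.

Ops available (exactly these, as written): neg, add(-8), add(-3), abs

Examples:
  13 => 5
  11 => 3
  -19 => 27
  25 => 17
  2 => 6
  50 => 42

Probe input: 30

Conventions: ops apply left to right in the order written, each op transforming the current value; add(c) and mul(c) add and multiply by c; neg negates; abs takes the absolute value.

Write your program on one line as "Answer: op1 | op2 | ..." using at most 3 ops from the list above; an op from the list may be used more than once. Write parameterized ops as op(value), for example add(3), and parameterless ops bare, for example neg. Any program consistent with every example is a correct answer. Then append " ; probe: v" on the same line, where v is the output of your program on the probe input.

add(-8) | abs ; probe: 22

Check, running the answer program on each example:
  13 -> 5 -> 5
  11 -> 3 -> 3
  -19 -> -27 -> 27
  25 -> 17 -> 17
  2 -> -6 -> 6
  50 -> 42 -> 42
  probe: 30 -> 22 -> 22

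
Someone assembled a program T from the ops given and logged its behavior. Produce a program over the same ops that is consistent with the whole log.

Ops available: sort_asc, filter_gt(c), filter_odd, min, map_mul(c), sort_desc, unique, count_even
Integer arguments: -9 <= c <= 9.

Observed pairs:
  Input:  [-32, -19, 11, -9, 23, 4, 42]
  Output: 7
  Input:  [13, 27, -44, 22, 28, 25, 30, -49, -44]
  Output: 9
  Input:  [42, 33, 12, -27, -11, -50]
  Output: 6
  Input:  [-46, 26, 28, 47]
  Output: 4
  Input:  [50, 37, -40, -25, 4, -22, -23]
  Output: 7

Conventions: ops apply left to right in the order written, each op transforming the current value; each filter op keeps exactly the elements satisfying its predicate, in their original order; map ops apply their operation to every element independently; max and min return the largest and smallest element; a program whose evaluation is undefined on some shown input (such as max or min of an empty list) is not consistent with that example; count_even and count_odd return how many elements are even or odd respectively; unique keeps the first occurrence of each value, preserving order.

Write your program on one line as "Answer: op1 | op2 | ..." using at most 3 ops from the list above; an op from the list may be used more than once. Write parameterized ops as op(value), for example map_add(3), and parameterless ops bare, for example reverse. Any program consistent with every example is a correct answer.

sort_desc | map_mul(-6) | count_even

Check, running the answer program on each example:
  [-32, -19, 11, -9, 23, 4, 42] -> [42, 23, 11, 4, -9, -19, -32] -> [-252, -138, -66, -24, 54, 114, 192] -> 7
  [13, 27, -44, 22, 28, 25, 30, -49, -44] -> [30, 28, 27, 25, 22, 13, -44, -44, -49] -> [-180, -168, -162, -150, -132, -78, 264, 264, 294] -> 9
  [42, 33, 12, -27, -11, -50] -> [42, 33, 12, -11, -27, -50] -> [-252, -198, -72, 66, 162, 300] -> 6
  [-46, 26, 28, 47] -> [47, 28, 26, -46] -> [-282, -168, -156, 276] -> 4
  [50, 37, -40, -25, 4, -22, -23] -> [50, 37, 4, -22, -23, -25, -40] -> [-300, -222, -24, 132, 138, 150, 240] -> 7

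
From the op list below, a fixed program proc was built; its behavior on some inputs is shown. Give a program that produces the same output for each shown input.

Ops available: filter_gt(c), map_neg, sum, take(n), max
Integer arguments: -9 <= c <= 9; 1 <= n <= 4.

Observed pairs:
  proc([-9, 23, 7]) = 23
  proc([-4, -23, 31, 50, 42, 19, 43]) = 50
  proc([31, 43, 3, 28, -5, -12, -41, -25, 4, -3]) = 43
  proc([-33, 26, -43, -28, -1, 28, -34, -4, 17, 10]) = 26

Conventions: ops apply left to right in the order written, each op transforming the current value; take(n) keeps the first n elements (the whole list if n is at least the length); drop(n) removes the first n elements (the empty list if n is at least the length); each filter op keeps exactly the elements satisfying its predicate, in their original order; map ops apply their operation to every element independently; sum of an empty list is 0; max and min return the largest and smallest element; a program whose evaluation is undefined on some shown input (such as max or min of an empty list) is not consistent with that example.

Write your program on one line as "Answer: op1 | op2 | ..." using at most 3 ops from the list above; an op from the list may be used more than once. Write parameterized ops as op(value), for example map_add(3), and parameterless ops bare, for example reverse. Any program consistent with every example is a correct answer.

take(4) | filter_gt(-6) | max

Check, running the answer program on each example:
  [-9, 23, 7] -> [-9, 23, 7] -> [23, 7] -> 23
  [-4, -23, 31, 50, 42, 19, 43] -> [-4, -23, 31, 50] -> [-4, 31, 50] -> 50
  [31, 43, 3, 28, -5, -12, -41, -25, 4, -3] -> [31, 43, 3, 28] -> [31, 43, 3, 28] -> 43
  [-33, 26, -43, -28, -1, 28, -34, -4, 17, 10] -> [-33, 26, -43, -28] -> [26] -> 26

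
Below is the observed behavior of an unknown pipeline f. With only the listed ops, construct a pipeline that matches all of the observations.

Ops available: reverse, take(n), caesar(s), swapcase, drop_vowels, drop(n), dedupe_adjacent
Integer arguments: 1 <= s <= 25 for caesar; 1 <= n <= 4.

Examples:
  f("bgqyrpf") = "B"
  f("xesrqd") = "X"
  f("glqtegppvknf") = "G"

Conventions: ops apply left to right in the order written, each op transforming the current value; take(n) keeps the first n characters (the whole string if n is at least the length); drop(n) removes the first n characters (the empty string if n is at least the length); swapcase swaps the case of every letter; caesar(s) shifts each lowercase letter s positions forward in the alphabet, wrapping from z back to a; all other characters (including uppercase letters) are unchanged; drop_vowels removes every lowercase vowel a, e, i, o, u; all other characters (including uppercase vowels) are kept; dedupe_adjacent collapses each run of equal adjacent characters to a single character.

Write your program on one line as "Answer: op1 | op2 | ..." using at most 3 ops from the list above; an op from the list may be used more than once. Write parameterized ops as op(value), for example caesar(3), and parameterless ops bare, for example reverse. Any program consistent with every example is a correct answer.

take(1) | swapcase

Check, running the answer program on each example:
  "bgqyrpf" -> "b" -> "B"
  "xesrqd" -> "x" -> "X"
  "glqtegppvknf" -> "g" -> "G"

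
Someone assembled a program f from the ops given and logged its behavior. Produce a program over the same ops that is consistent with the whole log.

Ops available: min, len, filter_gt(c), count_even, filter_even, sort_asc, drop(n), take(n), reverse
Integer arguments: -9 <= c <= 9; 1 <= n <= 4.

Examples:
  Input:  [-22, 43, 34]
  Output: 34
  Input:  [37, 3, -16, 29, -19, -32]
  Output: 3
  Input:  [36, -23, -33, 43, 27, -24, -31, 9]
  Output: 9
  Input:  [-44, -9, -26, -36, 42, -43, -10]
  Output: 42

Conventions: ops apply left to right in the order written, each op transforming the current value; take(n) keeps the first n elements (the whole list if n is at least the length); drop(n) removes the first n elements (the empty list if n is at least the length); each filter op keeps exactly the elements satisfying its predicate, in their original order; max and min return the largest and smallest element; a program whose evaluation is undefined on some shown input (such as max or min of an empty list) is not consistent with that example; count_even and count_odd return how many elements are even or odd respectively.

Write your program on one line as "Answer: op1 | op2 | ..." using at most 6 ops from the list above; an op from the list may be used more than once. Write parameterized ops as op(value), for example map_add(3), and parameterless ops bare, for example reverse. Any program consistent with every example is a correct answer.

sort_asc | reverse | take(4) | filter_gt(1) | reverse | min

Check, running the answer program on each example:
  [-22, 43, 34] -> [-22, 34, 43] -> [43, 34, -22] -> [43, 34, -22] -> [43, 34] -> [34, 43] -> 34
  [37, 3, -16, 29, -19, -32] -> [-32, -19, -16, 3, 29, 37] -> [37, 29, 3, -16, -19, -32] -> [37, 29, 3, -16] -> [37, 29, 3] -> [3, 29, 37] -> 3
  [36, -23, -33, 43, 27, -24, -31, 9] -> [-33, -31, -24, -23, 9, 27, 36, 43] -> [43, 36, 27, 9, -23, -24, -31, -33] -> [43, 36, 27, 9] -> [43, 36, 27, 9] -> [9, 27, 36, 43] -> 9
  [-44, -9, -26, -36, 42, -43, -10] -> [-44, -43, -36, -26, -10, -9, 42] -> [42, -9, -10, -26, -36, -43, -44] -> [42, -9, -10, -26] -> [42] -> [42] -> 42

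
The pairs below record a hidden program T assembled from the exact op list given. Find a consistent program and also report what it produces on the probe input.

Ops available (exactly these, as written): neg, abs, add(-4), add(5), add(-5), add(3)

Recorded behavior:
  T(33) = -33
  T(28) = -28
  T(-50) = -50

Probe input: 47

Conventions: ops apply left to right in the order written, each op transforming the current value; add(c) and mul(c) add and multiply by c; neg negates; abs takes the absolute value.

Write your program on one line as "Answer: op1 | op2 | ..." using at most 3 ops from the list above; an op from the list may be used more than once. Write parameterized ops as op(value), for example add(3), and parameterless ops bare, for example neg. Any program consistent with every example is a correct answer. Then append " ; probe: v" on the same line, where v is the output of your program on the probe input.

neg | abs | neg ; probe: -47

Check, running the answer program on each example:
  33 -> -33 -> 33 -> -33
  28 -> -28 -> 28 -> -28
  -50 -> 50 -> 50 -> -50
  probe: 47 -> -47 -> 47 -> -47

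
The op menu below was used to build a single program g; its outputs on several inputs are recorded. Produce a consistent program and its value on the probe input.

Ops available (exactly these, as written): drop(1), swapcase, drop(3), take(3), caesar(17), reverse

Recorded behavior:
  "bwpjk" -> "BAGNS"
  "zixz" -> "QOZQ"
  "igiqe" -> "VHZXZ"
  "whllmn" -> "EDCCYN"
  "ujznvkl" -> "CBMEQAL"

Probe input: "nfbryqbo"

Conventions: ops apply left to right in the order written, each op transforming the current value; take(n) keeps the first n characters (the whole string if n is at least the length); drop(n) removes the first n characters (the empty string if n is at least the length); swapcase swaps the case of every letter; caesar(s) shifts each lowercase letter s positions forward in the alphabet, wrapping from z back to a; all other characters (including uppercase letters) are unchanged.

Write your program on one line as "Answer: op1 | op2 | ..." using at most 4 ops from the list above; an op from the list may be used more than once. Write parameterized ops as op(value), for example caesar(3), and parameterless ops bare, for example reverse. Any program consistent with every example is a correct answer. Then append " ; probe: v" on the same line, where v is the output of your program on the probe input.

caesar(17) | swapcase | reverse ; probe: "FSHPISWE"

Check, running the answer program on each example:
  "bwpjk" -> "sngab" -> "SNGAB" -> "BAGNS"
  "zixz" -> "qzoq" -> "QZOQ" -> "QOZQ"
  "igiqe" -> "zxzhv" -> "ZXZHV" -> "VHZXZ"
  "whllmn" -> "nyccde" -> "NYCCDE" -> "EDCCYN"
  "ujznvkl" -> "laqembc" -> "LAQEMBC" -> "CBMEQAL"
  probe: "nfbryqbo" -> "ewsiphsf" -> "EWSIPHSF" -> "FSHPISWE"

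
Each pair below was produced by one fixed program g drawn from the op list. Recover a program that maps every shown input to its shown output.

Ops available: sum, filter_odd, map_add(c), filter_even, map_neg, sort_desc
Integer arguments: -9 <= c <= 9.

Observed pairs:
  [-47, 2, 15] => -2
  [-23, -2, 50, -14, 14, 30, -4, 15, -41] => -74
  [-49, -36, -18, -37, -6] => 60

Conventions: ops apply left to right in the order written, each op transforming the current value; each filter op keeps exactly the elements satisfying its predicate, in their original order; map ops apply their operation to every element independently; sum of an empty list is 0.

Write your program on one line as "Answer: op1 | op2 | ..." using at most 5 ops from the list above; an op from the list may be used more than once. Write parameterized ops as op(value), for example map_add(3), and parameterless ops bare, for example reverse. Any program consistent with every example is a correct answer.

sort_desc | filter_even | map_neg | sum

Check, running the answer program on each example:
  [-47, 2, 15] -> [15, 2, -47] -> [2] -> [-2] -> -2
  [-23, -2, 50, -14, 14, 30, -4, 15, -41] -> [50, 30, 15, 14, -2, -4, -14, -23, -41] -> [50, 30, 14, -2, -4, -14] -> [-50, -30, -14, 2, 4, 14] -> -74
  [-49, -36, -18, -37, -6] -> [-6, -18, -36, -37, -49] -> [-6, -18, -36] -> [6, 18, 36] -> 60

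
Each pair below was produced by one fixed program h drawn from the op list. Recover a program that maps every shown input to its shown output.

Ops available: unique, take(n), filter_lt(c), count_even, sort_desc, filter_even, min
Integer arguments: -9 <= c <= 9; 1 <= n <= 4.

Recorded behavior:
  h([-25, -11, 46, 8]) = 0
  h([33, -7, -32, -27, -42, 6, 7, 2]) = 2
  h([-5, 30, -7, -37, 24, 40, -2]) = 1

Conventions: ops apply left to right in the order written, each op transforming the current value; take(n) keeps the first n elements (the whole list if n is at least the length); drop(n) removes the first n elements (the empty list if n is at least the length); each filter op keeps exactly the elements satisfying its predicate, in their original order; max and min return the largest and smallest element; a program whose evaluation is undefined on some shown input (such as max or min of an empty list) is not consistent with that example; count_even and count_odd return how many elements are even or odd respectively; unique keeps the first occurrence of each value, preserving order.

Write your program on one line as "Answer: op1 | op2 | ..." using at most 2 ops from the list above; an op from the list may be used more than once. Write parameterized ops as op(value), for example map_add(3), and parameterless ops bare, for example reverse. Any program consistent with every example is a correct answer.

filter_lt(0) | count_even

Check, running the answer program on each example:
  [-25, -11, 46, 8] -> [-25, -11] -> 0
  [33, -7, -32, -27, -42, 6, 7, 2] -> [-7, -32, -27, -42] -> 2
  [-5, 30, -7, -37, 24, 40, -2] -> [-5, -7, -37, -2] -> 1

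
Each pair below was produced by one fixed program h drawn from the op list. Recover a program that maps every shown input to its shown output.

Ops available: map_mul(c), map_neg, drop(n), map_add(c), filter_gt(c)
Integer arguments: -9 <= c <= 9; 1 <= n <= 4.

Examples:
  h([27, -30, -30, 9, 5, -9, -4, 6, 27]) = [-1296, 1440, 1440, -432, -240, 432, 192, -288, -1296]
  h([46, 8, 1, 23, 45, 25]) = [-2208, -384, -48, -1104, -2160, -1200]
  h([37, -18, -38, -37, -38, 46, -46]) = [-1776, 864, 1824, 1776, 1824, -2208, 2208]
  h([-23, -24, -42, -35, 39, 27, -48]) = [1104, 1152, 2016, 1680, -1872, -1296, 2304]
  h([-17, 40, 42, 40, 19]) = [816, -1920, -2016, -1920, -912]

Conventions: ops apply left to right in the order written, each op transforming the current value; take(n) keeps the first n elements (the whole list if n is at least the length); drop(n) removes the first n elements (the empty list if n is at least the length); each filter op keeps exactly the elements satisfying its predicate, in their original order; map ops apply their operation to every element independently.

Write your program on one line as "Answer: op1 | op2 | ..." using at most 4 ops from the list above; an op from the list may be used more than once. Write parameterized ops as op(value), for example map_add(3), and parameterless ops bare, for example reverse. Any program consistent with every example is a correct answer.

map_mul(-8) | map_neg | map_mul(-6)

Check, running the answer program on each example:
  [27, -30, -30, 9, 5, -9, -4, 6, 27] -> [-216, 240, 240, -72, -40, 72, 32, -48, -216] -> [216, -240, -240, 72, 40, -72, -32, 48, 216] -> [-1296, 1440, 1440, -432, -240, 432, 192, -288, -1296]
  [46, 8, 1, 23, 45, 25] -> [-368, -64, -8, -184, -360, -200] -> [368, 64, 8, 184, 360, 200] -> [-2208, -384, -48, -1104, -2160, -1200]
  [37, -18, -38, -37, -38, 46, -46] -> [-296, 144, 304, 296, 304, -368, 368] -> [296, -144, -304, -296, -304, 368, -368] -> [-1776, 864, 1824, 1776, 1824, -2208, 2208]
  [-23, -24, -42, -35, 39, 27, -48] -> [184, 192, 336, 280, -312, -216, 384] -> [-184, -192, -336, -280, 312, 216, -384] -> [1104, 1152, 2016, 1680, -1872, -1296, 2304]
  [-17, 40, 42, 40, 19] -> [136, -320, -336, -320, -152] -> [-136, 320, 336, 320, 152] -> [816, -1920, -2016, -1920, -912]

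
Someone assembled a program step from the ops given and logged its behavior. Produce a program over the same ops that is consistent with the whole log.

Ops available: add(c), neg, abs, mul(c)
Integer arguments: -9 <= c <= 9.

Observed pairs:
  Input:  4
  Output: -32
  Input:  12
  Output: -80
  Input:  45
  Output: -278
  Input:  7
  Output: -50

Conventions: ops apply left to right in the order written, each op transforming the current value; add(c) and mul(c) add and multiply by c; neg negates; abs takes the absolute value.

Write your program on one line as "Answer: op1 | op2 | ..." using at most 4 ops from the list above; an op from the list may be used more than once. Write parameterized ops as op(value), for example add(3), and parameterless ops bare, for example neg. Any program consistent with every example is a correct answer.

mul(-6) | add(-9) | add(1)

Check, running the answer program on each example:
  4 -> -24 -> -33 -> -32
  12 -> -72 -> -81 -> -80
  45 -> -270 -> -279 -> -278
  7 -> -42 -> -51 -> -50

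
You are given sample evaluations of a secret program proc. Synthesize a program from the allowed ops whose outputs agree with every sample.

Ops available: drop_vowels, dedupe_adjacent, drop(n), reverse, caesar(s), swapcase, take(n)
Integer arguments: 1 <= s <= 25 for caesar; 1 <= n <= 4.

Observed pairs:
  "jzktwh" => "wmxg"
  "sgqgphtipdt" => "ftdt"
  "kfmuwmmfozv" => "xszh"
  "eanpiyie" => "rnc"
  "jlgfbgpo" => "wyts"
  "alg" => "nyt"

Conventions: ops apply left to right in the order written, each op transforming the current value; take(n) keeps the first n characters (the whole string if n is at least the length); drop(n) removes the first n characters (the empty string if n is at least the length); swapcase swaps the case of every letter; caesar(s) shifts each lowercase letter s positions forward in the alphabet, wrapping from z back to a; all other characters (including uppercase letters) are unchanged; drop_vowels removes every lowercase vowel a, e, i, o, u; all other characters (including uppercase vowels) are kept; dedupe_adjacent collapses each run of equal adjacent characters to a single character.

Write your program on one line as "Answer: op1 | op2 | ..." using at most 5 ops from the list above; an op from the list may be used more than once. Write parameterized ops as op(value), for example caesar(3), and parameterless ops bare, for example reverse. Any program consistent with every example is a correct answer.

caesar(17) | caesar(22) | take(4) | drop_vowels

Check, running the answer program on each example:
  "jzktwh" -> "aqbkny" -> "wmxgju" -> "wmxg" -> "wmxg"
  "sgqgphtipdt" -> "jxhxgykzguk" -> "ftdtcugvcqg" -> "ftdt" -> "ftdt"
  "kfmuwmmfozv" -> "bwdlnddwfqm" -> "xszhjzzsbmi" -> "xszh" -> "xszh"
  "eanpiyie" -> "vregzpzv" -> "rnacvlvr" -> "rnac" -> "rnc"
  "jlgfbgpo" -> "acxwsxgf" -> "wytsotcb" -> "wyts" -> "wyts"
  "alg" -> "rcx" -> "nyt" -> "nyt" -> "nyt"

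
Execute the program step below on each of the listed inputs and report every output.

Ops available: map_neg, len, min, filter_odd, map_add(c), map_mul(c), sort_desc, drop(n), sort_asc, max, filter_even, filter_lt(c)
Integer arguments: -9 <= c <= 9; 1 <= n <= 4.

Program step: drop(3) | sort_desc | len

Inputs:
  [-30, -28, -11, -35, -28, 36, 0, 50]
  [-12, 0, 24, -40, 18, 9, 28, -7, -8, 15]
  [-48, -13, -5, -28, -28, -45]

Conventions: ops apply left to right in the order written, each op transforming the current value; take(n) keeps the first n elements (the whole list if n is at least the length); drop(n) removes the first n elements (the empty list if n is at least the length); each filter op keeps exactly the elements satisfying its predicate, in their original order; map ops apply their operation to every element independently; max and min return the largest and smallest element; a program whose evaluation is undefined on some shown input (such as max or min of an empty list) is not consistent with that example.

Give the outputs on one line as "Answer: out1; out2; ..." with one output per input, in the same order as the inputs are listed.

5; 7; 3

Execution, op by op:
  [-30, -28, -11, -35, -28, 36, 0, 50] -> [-35, -28, 36, 0, 50] -> [50, 36, 0, -28, -35] -> 5
  [-12, 0, 24, -40, 18, 9, 28, -7, -8, 15] -> [-40, 18, 9, 28, -7, -8, 15] -> [28, 18, 15, 9, -7, -8, -40] -> 7
  [-48, -13, -5, -28, -28, -45] -> [-28, -28, -45] -> [-28, -28, -45] -> 3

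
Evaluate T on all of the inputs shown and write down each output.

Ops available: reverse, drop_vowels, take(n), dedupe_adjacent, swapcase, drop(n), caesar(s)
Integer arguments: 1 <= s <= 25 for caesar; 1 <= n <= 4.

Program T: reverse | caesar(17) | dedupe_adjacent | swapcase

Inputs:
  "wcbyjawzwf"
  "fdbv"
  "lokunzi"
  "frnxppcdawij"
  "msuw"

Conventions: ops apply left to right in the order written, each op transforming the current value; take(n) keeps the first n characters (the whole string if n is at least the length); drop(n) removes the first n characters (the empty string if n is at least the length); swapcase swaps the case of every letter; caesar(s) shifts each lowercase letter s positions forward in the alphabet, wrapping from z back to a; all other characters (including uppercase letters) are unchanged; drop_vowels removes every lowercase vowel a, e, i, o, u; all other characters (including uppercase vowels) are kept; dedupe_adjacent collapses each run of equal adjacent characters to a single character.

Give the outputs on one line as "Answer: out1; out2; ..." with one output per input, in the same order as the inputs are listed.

Execution, op by op:
  "wcbyjawzwf" -> "fwzwajybcw" -> "wnqnrapstn" -> "wnqnrapstn" -> "WNQNRAPSTN"
  "fdbv" -> "vbdf" -> "msuw" -> "msuw" -> "MSUW"
  "lokunzi" -> "iznukol" -> "zqelbfc" -> "zqelbfc" -> "ZQELBFC"
  "frnxppcdawij" -> "jiwadcppxnrf" -> "aznrutggoeiw" -> "aznrutgoeiw" -> "AZNRUTGOEIW"
  "msuw" -> "wusm" -> "nljd" -> "nljd" -> "NLJD"

"WNQNRAPSTN"; "MSUW"; "ZQELBFC"; "AZNRUTGOEIW"; "NLJD"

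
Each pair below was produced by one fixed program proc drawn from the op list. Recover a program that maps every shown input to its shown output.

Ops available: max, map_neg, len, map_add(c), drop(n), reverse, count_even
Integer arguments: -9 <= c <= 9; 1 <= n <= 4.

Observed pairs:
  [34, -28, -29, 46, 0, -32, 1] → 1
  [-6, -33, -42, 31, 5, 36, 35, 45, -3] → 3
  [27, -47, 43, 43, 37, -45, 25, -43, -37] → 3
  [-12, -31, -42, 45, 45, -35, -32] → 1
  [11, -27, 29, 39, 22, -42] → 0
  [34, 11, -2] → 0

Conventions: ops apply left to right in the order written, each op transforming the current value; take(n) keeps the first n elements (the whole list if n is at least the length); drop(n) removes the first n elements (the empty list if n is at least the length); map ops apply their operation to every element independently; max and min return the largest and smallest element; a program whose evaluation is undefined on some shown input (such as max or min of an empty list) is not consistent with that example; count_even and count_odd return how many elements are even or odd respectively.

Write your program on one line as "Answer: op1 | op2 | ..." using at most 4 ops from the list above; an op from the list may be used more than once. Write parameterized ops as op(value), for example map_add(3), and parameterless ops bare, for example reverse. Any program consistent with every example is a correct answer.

drop(2) | drop(4) | map_neg | len

Check, running the answer program on each example:
  [34, -28, -29, 46, 0, -32, 1] -> [-29, 46, 0, -32, 1] -> [1] -> [-1] -> 1
  [-6, -33, -42, 31, 5, 36, 35, 45, -3] -> [-42, 31, 5, 36, 35, 45, -3] -> [35, 45, -3] -> [-35, -45, 3] -> 3
  [27, -47, 43, 43, 37, -45, 25, -43, -37] -> [43, 43, 37, -45, 25, -43, -37] -> [25, -43, -37] -> [-25, 43, 37] -> 3
  [-12, -31, -42, 45, 45, -35, -32] -> [-42, 45, 45, -35, -32] -> [-32] -> [32] -> 1
  [11, -27, 29, 39, 22, -42] -> [29, 39, 22, -42] -> [] -> [] -> 0
  [34, 11, -2] -> [-2] -> [] -> [] -> 0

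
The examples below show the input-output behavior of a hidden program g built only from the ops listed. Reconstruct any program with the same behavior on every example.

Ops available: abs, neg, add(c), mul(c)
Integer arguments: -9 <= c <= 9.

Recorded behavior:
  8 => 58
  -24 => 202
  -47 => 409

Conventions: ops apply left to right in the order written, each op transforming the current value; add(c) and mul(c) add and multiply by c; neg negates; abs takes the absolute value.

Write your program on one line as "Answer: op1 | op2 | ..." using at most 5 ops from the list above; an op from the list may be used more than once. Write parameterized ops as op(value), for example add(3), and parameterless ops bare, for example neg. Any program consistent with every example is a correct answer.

abs | mul(9) | add(-5) | add(-9)

Check, running the answer program on each example:
  8 -> 8 -> 72 -> 67 -> 58
  -24 -> 24 -> 216 -> 211 -> 202
  -47 -> 47 -> 423 -> 418 -> 409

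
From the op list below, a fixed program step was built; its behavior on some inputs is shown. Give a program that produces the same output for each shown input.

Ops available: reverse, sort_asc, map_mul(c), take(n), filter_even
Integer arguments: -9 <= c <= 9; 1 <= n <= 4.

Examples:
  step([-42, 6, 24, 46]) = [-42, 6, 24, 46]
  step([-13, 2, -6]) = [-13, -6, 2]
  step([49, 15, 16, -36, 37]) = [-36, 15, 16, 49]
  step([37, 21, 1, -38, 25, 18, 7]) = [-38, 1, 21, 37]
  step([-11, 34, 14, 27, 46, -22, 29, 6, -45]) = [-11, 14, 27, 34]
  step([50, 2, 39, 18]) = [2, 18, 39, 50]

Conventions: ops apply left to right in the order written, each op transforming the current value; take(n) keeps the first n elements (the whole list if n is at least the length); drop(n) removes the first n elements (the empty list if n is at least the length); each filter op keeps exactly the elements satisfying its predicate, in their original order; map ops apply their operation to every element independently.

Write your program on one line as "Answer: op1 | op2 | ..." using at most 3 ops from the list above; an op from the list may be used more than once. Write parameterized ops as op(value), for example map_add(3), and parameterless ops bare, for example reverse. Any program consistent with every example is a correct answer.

take(4) | sort_asc

Check, running the answer program on each example:
  [-42, 6, 24, 46] -> [-42, 6, 24, 46] -> [-42, 6, 24, 46]
  [-13, 2, -6] -> [-13, 2, -6] -> [-13, -6, 2]
  [49, 15, 16, -36, 37] -> [49, 15, 16, -36] -> [-36, 15, 16, 49]
  [37, 21, 1, -38, 25, 18, 7] -> [37, 21, 1, -38] -> [-38, 1, 21, 37]
  [-11, 34, 14, 27, 46, -22, 29, 6, -45] -> [-11, 34, 14, 27] -> [-11, 14, 27, 34]
  [50, 2, 39, 18] -> [50, 2, 39, 18] -> [2, 18, 39, 50]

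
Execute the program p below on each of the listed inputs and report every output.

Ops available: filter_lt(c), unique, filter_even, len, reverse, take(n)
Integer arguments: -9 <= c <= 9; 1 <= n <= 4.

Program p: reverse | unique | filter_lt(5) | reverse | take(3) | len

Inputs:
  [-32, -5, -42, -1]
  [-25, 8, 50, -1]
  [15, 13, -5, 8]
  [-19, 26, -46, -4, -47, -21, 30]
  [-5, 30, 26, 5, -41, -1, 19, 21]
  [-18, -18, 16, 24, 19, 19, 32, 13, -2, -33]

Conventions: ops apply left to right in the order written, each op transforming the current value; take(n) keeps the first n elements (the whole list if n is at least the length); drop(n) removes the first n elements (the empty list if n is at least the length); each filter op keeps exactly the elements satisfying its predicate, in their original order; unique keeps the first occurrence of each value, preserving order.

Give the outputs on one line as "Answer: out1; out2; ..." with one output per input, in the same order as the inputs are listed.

Execution, op by op:
  [-32, -5, -42, -1] -> [-1, -42, -5, -32] -> [-1, -42, -5, -32] -> [-1, -42, -5, -32] -> [-32, -5, -42, -1] -> [-32, -5, -42] -> 3
  [-25, 8, 50, -1] -> [-1, 50, 8, -25] -> [-1, 50, 8, -25] -> [-1, -25] -> [-25, -1] -> [-25, -1] -> 2
  [15, 13, -5, 8] -> [8, -5, 13, 15] -> [8, -5, 13, 15] -> [-5] -> [-5] -> [-5] -> 1
  [-19, 26, -46, -4, -47, -21, 30] -> [30, -21, -47, -4, -46, 26, -19] -> [30, -21, -47, -4, -46, 26, -19] -> [-21, -47, -4, -46, -19] -> [-19, -46, -4, -47, -21] -> [-19, -46, -4] -> 3
  [-5, 30, 26, 5, -41, -1, 19, 21] -> [21, 19, -1, -41, 5, 26, 30, -5] -> [21, 19, -1, -41, 5, 26, 30, -5] -> [-1, -41, -5] -> [-5, -41, -1] -> [-5, -41, -1] -> 3
  [-18, -18, 16, 24, 19, 19, 32, 13, -2, -33] -> [-33, -2, 13, 32, 19, 19, 24, 16, -18, -18] -> [-33, -2, 13, 32, 19, 24, 16, -18] -> [-33, -2, -18] -> [-18, -2, -33] -> [-18, -2, -33] -> 3

3; 2; 1; 3; 3; 3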